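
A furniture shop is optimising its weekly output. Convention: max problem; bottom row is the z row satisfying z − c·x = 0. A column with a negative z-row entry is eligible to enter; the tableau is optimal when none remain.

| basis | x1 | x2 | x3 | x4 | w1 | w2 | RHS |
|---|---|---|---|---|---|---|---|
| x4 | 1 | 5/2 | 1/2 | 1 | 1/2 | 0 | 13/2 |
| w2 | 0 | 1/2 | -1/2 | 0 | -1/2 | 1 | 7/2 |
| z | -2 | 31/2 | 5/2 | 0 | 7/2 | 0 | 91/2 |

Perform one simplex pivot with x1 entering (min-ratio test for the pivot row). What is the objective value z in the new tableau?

117/2

Ratio test on column x1 — row 1: (13/2)/1 = 13/2; row 2: entry 0 ≤ 0. Minimum is 13/2 at row 1 (x4 leaves); pivot element 1.
Pivot on row 1; the z-row RHS becomes 91/2 − (-2)·(13/2) = 117/2.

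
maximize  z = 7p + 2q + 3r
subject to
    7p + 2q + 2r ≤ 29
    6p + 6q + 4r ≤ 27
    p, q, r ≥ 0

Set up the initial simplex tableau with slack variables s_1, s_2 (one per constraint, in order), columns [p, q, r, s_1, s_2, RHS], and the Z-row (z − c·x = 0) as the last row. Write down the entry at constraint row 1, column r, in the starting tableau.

2

Constraint 1 has coefficient 2 on r.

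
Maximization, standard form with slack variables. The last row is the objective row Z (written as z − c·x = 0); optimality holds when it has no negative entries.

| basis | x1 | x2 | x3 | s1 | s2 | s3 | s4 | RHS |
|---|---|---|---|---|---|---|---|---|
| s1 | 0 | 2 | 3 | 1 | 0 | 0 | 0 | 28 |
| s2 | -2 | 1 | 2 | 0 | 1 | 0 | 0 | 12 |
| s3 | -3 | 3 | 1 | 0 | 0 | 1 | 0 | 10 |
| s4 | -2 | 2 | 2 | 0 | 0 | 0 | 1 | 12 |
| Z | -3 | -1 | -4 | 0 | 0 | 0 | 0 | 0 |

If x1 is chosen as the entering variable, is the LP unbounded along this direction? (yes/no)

Every constraint-row entry in column x1 is ≤ 0, so increasing x1 is unbounded.

yes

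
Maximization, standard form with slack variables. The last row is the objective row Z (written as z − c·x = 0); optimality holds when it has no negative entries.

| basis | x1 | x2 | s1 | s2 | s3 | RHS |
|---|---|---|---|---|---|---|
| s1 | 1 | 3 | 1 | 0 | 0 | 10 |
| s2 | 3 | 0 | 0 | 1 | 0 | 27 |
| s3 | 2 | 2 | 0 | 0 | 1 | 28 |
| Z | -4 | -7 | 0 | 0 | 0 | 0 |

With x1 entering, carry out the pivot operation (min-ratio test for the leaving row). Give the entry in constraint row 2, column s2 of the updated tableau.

1/3

Ratio test on column x1 — row 1: 10/1 = 10; row 2: 27/3 = 9; row 3: 28/2 = 14. Minimum is 9 at row 2 (s2 leaves); pivot element 3.
Divide row 2 by 3; eliminate column x1 from the other rows.
In the new row 2, the s2 entry is the old entry divided by the pivot: 1/3 = 1/3.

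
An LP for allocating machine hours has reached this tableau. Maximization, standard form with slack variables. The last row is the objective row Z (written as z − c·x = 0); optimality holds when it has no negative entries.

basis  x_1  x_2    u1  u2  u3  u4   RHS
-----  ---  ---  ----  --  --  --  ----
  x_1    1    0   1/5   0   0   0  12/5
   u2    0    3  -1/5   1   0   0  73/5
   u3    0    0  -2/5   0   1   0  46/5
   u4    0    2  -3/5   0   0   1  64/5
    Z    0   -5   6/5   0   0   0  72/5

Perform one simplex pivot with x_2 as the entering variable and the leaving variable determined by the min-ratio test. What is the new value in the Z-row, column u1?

Ratio test on column x_2 — row 1: entry 0 ≤ 0; row 2: (73/5)/3 = 73/15; row 3: entry 0 ≤ 0; row 4: (64/5)/2 = 32/5. Minimum is 73/15 at row 2 (u2 leaves); pivot element 3.
Divide row 2 by 3; eliminate column x_2 from the other rows.
Z-row update in column u1: 6/5 − (-5)·(-1/15) = 13/15.

13/15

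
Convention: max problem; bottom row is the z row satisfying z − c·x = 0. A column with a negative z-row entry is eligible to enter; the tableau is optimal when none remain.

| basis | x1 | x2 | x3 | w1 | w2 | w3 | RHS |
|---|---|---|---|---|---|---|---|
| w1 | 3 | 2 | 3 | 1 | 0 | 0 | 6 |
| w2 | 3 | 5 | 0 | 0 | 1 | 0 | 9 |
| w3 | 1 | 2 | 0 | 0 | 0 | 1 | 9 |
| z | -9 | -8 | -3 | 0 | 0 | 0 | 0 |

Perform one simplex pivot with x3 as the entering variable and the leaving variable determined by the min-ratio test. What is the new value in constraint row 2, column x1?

Ratio test on column x3 — row 1: 6/3 = 2; row 2: entry 0 ≤ 0; row 3: entry 0 ≤ 0. Minimum is 2 at row 1 (w1 leaves); pivot element 3.
Divide row 1 by 3; eliminate column x3 from the other rows.
Row 2 update in column x1: 3 − 0·1 = 3.

3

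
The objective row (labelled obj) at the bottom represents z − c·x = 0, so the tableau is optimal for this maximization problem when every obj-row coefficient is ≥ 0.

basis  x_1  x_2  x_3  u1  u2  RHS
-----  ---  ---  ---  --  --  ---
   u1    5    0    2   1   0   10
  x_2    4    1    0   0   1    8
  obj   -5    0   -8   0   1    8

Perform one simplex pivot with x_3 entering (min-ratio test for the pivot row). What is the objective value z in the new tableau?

48

Ratio test on column x_3 — row 1: 10/2 = 5; row 2: entry 0 ≤ 0. Minimum is 5 at row 1 (u1 leaves); pivot element 2.
Pivot on row 1; the obj-row RHS becomes 8 − (-8)·5 = 48.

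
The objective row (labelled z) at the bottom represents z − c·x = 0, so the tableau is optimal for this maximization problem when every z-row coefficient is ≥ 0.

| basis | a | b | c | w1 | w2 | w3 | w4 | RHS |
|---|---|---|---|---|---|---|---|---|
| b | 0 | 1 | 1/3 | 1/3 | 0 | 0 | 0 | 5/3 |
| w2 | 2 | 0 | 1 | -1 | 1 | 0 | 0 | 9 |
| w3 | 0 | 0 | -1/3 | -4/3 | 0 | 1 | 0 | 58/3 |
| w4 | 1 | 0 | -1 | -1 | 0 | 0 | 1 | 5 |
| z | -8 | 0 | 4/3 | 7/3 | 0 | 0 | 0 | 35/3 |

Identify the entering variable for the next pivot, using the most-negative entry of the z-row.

Negative z-row entries: a: -8.
The most negative is -8 in column a, so a enters.

a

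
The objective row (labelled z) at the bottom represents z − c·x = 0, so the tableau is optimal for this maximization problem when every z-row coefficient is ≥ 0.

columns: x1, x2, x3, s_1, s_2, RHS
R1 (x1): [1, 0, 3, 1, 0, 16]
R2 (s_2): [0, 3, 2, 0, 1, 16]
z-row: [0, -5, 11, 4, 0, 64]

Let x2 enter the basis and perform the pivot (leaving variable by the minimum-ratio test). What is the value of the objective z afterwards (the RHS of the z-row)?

Ratio test on column x2 — row 1: entry 0 ≤ 0; row 2: 16/3 = 16/3. Minimum is 16/3 at row 2 (s_2 leaves); pivot element 3.
Pivot on row 2; the z-row RHS becomes 64 − (-5)·(16/3) = 272/3.

272/3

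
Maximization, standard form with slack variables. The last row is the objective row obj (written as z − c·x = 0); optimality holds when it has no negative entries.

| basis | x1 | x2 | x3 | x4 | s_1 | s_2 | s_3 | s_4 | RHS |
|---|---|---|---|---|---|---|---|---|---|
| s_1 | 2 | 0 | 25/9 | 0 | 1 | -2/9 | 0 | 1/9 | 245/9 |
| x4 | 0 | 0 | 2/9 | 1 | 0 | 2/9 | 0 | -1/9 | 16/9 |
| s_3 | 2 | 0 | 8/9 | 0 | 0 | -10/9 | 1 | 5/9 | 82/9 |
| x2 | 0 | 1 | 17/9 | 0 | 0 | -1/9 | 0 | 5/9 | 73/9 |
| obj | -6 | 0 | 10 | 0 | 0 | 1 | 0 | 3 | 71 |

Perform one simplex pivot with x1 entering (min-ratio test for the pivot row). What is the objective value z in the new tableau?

295/3

Ratio test on column x1 — row 1: (245/9)/2 = 245/18; row 2: entry 0 ≤ 0; row 3: (82/9)/2 = 41/9; row 4: entry 0 ≤ 0. Minimum is 41/9 at row 3 (s_3 leaves); pivot element 2.
Pivot on row 3; the obj-row RHS becomes 71 − (-6)·(41/9) = 295/3.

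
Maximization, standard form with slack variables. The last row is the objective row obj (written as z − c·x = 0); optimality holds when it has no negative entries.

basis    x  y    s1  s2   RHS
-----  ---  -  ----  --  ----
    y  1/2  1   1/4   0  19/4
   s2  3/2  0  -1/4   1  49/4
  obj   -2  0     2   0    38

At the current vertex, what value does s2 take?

49/4

s2 is basic (row 2); its value is the RHS of that row, 49/4.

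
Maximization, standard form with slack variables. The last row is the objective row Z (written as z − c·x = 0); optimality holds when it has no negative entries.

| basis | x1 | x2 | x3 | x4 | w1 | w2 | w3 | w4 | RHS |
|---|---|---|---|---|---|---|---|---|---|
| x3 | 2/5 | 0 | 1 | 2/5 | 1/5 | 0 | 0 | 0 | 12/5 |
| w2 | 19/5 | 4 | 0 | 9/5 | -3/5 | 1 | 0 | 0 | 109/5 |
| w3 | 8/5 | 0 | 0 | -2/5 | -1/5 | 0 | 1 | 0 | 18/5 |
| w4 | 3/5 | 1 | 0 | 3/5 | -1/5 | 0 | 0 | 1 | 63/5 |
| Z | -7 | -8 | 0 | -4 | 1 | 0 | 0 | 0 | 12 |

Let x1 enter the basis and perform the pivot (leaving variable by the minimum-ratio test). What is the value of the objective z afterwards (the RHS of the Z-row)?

Ratio test on column x1 — row 1: (12/5)/(2/5) = 6; row 2: (109/5)/(19/5) = 109/19; row 3: (18/5)/(8/5) = 9/4; row 4: (63/5)/(3/5) = 21. Minimum is 9/4 at row 3 (w3 leaves); pivot element 8/5.
Pivot on row 3; the Z-row RHS becomes 12 − (-7)·(9/4) = 111/4.

111/4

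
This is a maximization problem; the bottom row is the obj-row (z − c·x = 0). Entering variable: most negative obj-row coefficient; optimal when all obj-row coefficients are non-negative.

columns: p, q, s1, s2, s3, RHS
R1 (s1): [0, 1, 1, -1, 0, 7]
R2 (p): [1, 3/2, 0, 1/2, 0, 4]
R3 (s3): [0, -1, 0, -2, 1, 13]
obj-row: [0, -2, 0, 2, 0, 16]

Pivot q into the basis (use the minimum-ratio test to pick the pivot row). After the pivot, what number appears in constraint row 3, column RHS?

47/3

Ratio test on column q — row 1: 7/1 = 7; row 2: 4/(3/2) = 8/3; row 3: entry -1 ≤ 0. Minimum is 8/3 at row 2 (p leaves); pivot element 3/2.
Divide row 2 by 3/2; eliminate column q from the other rows.
Row 3 update in column RHS: 13 − (-1)·(8/3) = 47/3.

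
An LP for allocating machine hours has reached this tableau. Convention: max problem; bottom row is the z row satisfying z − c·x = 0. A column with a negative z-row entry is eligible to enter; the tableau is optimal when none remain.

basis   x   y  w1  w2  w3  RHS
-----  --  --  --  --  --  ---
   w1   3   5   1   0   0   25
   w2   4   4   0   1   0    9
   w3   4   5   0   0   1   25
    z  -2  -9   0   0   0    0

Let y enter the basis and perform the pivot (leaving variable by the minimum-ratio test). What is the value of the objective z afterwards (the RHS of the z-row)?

Ratio test on column y — row 1: 25/5 = 5; row 2: 9/4 = 9/4; row 3: 25/5 = 5. Minimum is 9/4 at row 2 (w2 leaves); pivot element 4.
Pivot on row 2; the z-row RHS becomes 0 − (-9)·(9/4) = 81/4.

81/4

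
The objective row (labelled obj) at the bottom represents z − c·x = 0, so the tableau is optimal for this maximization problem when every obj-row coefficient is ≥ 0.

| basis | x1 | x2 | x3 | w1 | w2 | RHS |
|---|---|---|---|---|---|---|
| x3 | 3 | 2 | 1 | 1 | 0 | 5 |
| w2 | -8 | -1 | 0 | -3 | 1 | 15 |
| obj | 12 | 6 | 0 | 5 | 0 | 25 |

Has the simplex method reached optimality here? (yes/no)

yes

Every obj-row coefficient is ≥ 0, so the tableau is optimal.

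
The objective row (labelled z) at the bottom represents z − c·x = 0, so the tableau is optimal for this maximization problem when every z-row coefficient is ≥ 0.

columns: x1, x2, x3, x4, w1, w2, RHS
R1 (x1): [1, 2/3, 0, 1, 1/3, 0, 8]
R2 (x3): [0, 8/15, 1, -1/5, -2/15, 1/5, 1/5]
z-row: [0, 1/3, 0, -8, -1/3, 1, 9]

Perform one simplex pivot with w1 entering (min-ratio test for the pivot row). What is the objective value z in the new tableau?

17

Ratio test on column w1 — row 1: 8/(1/3) = 24; row 2: entry -2/15 ≤ 0. Minimum is 24 at row 1 (x1 leaves); pivot element 1/3.
Pivot on row 1; the z-row RHS becomes 9 − (-1/3)·24 = 17.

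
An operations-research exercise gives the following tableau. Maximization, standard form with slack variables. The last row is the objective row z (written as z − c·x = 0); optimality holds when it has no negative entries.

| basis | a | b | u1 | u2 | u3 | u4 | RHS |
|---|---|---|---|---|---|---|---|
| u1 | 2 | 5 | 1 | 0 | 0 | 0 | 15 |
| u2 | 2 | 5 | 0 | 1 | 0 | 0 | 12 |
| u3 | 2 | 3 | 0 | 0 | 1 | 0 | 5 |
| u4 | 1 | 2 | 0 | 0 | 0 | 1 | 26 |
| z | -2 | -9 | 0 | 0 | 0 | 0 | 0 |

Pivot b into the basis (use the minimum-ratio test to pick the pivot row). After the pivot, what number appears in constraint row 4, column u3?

-2/3

Ratio test on column b — row 1: 15/5 = 3; row 2: 12/5 = 12/5; row 3: 5/3 = 5/3; row 4: 26/2 = 13. Minimum is 5/3 at row 3 (u3 leaves); pivot element 3.
Divide row 3 by 3; eliminate column b from the other rows.
Row 4 update in column u3: 0 − 2·(1/3) = -2/3.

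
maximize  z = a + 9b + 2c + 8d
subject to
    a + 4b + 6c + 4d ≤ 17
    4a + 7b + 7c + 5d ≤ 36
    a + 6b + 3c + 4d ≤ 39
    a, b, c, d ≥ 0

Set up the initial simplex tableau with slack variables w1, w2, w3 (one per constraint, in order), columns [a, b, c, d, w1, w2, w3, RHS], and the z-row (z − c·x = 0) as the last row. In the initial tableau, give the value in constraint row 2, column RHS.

The RHS of constraint 2 is b_2 = 36.

36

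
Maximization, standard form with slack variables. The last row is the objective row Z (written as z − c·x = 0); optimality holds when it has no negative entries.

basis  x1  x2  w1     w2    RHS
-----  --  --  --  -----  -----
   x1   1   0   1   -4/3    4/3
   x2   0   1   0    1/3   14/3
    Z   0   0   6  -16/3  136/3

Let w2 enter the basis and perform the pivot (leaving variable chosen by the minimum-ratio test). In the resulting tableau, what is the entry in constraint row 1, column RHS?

Ratio test on column w2 — row 1: entry -4/3 ≤ 0; row 2: (14/3)/(1/3) = 14. Minimum is 14 at row 2 (x2 leaves); pivot element 1/3.
Divide row 2 by 1/3; eliminate column w2 from the other rows.
Row 1 update in column RHS: 4/3 − (-4/3)·14 = 20.

20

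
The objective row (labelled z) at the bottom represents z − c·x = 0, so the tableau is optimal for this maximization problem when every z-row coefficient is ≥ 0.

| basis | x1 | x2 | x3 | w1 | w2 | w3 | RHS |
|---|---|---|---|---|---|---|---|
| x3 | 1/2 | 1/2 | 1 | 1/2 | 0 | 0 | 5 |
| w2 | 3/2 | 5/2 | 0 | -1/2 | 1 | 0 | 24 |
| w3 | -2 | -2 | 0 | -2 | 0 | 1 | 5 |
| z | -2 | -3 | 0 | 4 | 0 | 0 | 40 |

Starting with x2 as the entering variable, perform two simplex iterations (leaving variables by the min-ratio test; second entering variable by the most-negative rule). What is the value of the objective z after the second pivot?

69

Ratio test on column x2 — row 1: 5/(1/2) = 10; row 2: 24/(5/2) = 48/5; row 3: entry -2 ≤ 0. Minimum is 48/5 at row 2 (w2 leaves); pivot element 5/2.
Pivot on row 2; the z-row RHS becomes 40 − (-3)·(48/5) = 344/5.
Next entering variable (most negative z-row entry -1/5): x1.
Ratio test on column x1 — row 1: (1/5)/(1/5) = 1; row 2: (48/5)/(3/5) = 16; row 3: entry -4/5 ≤ 0. Minimum is 1 at row 1 (x3 leaves); pivot element 1/5.
After the second pivot the z-row RHS is 344/5 − (-1/5)·1 = 69.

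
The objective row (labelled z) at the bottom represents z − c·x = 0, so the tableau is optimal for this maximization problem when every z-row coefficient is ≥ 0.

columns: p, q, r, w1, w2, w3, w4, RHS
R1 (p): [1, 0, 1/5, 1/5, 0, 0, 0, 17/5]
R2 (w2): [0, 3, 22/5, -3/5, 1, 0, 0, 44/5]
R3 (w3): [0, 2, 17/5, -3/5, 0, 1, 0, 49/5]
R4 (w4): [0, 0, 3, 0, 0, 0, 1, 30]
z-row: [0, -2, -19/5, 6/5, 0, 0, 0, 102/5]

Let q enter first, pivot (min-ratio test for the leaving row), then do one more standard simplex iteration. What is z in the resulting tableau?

Ratio test on column q — row 1: entry 0 ≤ 0; row 2: (44/5)/3 = 44/15; row 3: (49/5)/2 = 49/10; row 4: entry 0 ≤ 0. Minimum is 44/15 at row 2 (w2 leaves); pivot element 3.
Pivot on row 2; the z-row RHS becomes 102/5 − (-2)·(44/15) = 394/15.
Next entering variable (most negative z-row entry -13/15): r.
Ratio test on column r — row 1: (17/5)/(1/5) = 17; row 2: (44/15)/(22/15) = 2; row 3: (59/15)/(7/15) = 59/7; row 4: 30/3 = 10. Minimum is 2 at row 2 (q leaves); pivot element 22/15.
After the second pivot the z-row RHS is 394/15 − (-13/15)·2 = 28.

28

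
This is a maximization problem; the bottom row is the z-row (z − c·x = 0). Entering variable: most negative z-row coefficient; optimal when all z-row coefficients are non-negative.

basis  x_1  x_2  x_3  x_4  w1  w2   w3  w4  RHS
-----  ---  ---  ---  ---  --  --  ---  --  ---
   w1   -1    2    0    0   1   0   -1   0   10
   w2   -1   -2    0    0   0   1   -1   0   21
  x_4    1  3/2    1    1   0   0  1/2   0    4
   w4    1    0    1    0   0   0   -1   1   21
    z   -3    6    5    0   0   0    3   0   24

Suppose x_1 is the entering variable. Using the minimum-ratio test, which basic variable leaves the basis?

x_4

Column x_1 entries and ratios — w1: -1 ≤ 0, skip; w2: -1 ≤ 0, skip; x_4: 4/1 = 4; w4: 21/1 = 21.
Smallest ratio is 4 in the row of x_4, so x_4 leaves.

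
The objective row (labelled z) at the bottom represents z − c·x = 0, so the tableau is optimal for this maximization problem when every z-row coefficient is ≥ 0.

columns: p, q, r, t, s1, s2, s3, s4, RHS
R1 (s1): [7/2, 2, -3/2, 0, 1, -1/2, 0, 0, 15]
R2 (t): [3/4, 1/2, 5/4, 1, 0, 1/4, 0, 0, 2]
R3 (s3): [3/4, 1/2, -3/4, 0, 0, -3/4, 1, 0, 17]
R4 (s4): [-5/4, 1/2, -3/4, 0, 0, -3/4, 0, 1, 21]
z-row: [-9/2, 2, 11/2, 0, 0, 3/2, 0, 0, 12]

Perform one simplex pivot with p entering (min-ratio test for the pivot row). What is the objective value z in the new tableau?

Ratio test on column p — row 1: 15/(7/2) = 30/7; row 2: 2/(3/4) = 8/3; row 3: 17/(3/4) = 68/3; row 4: entry -5/4 ≤ 0. Minimum is 8/3 at row 2 (t leaves); pivot element 3/4.
Pivot on row 2; the z-row RHS becomes 12 − (-9/2)·(8/3) = 24.

24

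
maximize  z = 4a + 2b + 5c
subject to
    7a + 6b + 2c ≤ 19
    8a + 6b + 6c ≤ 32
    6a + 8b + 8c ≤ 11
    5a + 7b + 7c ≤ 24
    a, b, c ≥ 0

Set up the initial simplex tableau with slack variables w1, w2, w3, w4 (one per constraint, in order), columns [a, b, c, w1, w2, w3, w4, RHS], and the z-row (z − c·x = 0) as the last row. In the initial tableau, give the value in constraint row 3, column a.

6

Constraint 3 has coefficient 6 on a.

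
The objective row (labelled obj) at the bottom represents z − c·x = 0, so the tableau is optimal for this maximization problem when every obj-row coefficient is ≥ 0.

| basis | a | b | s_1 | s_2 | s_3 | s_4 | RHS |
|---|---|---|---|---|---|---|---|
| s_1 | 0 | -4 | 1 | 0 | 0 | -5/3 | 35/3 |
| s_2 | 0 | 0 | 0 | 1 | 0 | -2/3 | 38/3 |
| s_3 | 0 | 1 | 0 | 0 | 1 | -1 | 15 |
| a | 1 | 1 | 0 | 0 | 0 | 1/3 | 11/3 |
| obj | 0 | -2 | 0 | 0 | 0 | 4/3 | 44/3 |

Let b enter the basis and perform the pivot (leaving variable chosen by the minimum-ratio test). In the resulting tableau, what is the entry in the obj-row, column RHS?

22

Ratio test on column b — row 1: entry -4 ≤ 0; row 2: entry 0 ≤ 0; row 3: 15/1 = 15; row 4: (11/3)/1 = 11/3. Minimum is 11/3 at row 4 (a leaves); pivot element 1.
Divide row 4 by 1; eliminate column b from the other rows.
obj-row update in column RHS: 44/3 − (-2)·(11/3) = 22.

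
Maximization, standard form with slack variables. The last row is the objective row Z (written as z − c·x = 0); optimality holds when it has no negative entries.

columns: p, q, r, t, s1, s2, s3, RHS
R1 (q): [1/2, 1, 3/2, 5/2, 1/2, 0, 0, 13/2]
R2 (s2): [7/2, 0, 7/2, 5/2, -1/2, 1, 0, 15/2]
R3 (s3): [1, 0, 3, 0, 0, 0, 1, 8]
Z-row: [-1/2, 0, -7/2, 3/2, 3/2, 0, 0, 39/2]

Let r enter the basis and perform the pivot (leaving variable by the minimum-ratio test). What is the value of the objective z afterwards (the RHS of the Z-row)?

Ratio test on column r — row 1: (13/2)/(3/2) = 13/3; row 2: (15/2)/(7/2) = 15/7; row 3: 8/3 = 8/3. Minimum is 15/7 at row 2 (s2 leaves); pivot element 7/2.
Pivot on row 2; the Z-row RHS becomes 39/2 − (-7/2)·(15/7) = 27.

27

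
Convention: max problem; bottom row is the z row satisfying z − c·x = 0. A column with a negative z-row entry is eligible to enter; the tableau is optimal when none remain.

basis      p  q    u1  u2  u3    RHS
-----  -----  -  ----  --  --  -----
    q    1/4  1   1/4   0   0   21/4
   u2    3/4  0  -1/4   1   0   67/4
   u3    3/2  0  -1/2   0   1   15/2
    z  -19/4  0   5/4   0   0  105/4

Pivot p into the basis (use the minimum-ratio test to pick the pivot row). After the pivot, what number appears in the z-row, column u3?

Ratio test on column p — row 1: (21/4)/(1/4) = 21; row 2: (67/4)/(3/4) = 67/3; row 3: (15/2)/(3/2) = 5. Minimum is 5 at row 3 (u3 leaves); pivot element 3/2.
Divide row 3 by 3/2; eliminate column p from the other rows.
z-row update in column u3: 0 − (-19/4)·(2/3) = 19/6.

19/6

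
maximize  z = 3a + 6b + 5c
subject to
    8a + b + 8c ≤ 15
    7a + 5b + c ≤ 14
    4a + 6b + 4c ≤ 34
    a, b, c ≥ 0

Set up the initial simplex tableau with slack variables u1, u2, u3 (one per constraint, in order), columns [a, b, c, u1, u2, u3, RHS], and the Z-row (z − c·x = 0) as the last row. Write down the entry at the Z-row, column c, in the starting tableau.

The Z-row carries the negated objective coefficients: the c entry is -5.

-5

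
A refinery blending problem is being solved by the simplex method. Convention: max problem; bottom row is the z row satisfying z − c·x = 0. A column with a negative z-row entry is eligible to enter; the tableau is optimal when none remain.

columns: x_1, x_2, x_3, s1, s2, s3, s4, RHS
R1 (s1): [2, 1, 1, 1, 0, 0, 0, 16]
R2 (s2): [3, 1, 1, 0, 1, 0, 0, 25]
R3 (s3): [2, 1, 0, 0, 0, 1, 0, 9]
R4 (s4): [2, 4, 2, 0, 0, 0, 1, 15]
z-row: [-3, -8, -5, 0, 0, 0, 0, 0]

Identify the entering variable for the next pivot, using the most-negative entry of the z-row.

Negative z-row entries: x_1: -3, x_2: -8, x_3: -5.
The most negative is -8 in column x_2, so x_2 enters.

x_2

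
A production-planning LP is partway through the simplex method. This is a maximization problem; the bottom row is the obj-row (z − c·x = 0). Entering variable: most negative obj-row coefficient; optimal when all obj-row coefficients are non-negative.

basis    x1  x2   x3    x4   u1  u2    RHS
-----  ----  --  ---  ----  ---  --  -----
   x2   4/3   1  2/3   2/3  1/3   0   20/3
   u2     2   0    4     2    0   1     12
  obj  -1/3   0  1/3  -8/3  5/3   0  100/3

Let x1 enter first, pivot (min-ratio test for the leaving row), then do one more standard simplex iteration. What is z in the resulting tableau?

Ratio test on column x1 — row 1: (20/3)/(4/3) = 5; row 2: 12/2 = 6. Minimum is 5 at row 1 (x2 leaves); pivot element 4/3.
Pivot on row 1; the obj-row RHS becomes 100/3 − (-1/3)·5 = 35.
Next entering variable (most negative obj-row entry -5/2): x4.
Ratio test on column x4 — row 1: 5/(1/2) = 10; row 2: 2/1 = 2. Minimum is 2 at row 2 (u2 leaves); pivot element 1.
After the second pivot the obj-row RHS is 35 − (-5/2)·2 = 40.

40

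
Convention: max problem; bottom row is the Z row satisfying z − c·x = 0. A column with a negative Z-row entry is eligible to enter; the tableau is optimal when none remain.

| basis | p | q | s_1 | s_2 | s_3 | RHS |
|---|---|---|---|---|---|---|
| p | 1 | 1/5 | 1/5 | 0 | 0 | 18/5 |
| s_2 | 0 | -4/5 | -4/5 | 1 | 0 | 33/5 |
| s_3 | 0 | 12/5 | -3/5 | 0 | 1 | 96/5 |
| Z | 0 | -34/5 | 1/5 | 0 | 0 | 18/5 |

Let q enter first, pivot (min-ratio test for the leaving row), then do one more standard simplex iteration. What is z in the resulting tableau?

70

Ratio test on column q — row 1: (18/5)/(1/5) = 18; row 2: entry -4/5 ≤ 0; row 3: (96/5)/(12/5) = 8. Minimum is 8 at row 3 (s_3 leaves); pivot element 12/5.
Pivot on row 3; the Z-row RHS becomes 18/5 − (-34/5)·8 = 58.
Next entering variable (most negative Z-row entry -3/2): s_1.
Ratio test on column s_1 — row 1: 2/(1/4) = 8; row 2: entry -1 ≤ 0; row 3: entry -1/4 ≤ 0. Minimum is 8 at row 1 (p leaves); pivot element 1/4.
After the second pivot the Z-row RHS is 58 − (-3/2)·8 = 70.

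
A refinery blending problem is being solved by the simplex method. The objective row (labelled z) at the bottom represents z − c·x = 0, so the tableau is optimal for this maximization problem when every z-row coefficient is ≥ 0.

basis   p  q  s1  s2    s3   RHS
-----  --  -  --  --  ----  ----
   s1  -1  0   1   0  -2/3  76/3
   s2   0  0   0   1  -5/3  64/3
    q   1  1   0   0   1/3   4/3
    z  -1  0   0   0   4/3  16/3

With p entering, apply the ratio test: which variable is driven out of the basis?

q

Column p entries and ratios — s1: -1 ≤ 0, skip; s2: 0 ≤ 0, skip; q: (4/3)/1 = 4/3.
Smallest ratio is 4/3 in the row of q, so q leaves.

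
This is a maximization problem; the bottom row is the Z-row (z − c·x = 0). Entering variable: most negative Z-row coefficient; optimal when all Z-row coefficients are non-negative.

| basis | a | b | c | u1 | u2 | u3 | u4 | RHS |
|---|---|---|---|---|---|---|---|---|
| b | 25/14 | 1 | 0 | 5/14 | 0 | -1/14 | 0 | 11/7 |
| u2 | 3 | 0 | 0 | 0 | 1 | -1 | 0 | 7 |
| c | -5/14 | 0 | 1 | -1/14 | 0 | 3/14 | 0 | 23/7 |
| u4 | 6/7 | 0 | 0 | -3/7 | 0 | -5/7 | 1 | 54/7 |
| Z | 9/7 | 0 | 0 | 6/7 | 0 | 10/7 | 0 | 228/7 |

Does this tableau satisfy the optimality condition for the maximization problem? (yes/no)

yes

Every Z-row coefficient is ≥ 0, so the tableau is optimal.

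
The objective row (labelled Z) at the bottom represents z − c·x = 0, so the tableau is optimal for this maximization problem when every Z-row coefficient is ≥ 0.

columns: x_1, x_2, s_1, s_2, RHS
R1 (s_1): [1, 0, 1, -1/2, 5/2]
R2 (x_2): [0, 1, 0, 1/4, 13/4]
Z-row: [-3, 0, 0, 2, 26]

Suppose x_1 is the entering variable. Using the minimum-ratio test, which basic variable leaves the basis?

Column x_1 entries and ratios — s_1: (5/2)/1 = 5/2; x_2: 0 ≤ 0, skip.
Smallest ratio is 5/2 in the row of s_1, so s_1 leaves.

s_1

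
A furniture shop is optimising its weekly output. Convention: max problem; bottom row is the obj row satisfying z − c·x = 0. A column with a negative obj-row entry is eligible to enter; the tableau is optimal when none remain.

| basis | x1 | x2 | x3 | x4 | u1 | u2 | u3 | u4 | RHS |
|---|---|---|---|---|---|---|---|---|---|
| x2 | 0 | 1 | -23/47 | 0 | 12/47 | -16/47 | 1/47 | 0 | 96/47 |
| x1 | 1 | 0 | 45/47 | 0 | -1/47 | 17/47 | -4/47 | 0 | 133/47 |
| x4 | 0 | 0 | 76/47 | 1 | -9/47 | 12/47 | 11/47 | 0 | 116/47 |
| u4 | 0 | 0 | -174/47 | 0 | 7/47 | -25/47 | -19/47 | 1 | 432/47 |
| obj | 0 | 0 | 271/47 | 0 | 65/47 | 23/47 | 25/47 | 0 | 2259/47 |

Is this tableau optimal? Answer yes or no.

Every obj-row coefficient is ≥ 0, so the tableau is optimal.

yes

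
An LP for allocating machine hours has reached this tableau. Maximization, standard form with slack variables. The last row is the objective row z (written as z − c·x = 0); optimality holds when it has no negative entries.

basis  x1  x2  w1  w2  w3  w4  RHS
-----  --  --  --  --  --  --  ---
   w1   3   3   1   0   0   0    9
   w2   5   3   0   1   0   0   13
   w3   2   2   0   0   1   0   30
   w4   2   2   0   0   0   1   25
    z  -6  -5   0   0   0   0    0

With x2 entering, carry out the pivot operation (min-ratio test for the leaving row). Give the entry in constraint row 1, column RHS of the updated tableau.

3

Ratio test on column x2 — row 1: 9/3 = 3; row 2: 13/3 = 13/3; row 3: 30/2 = 15; row 4: 25/2 = 25/2. Minimum is 3 at row 1 (w1 leaves); pivot element 3.
Divide row 1 by 3; eliminate column x2 from the other rows.
In the new row 1, the RHS entry is the old entry divided by the pivot: 9/3 = 3.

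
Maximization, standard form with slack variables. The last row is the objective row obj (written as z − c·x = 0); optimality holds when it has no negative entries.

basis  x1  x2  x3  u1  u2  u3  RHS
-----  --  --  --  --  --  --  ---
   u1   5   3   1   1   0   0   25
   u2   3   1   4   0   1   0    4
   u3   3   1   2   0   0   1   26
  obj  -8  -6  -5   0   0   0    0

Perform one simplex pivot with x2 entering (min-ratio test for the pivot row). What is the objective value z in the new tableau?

24

Ratio test on column x2 — row 1: 25/3 = 25/3; row 2: 4/1 = 4; row 3: 26/1 = 26. Minimum is 4 at row 2 (u2 leaves); pivot element 1.
Pivot on row 2; the obj-row RHS becomes 0 − (-6)·4 = 24.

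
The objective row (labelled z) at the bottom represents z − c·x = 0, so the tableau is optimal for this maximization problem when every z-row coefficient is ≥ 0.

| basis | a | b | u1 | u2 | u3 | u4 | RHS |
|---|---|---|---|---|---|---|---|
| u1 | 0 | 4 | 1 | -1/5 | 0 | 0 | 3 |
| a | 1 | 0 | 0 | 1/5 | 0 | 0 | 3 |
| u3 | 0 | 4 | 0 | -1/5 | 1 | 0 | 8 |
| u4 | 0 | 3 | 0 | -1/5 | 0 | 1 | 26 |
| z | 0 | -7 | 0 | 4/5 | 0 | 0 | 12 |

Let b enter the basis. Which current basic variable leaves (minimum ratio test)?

Column b entries and ratios — u1: 3/4 = 3/4; a: 0 ≤ 0, skip; u3: 8/4 = 2; u4: 26/3 = 26/3.
Smallest ratio is 3/4 in the row of u1, so u1 leaves.

u1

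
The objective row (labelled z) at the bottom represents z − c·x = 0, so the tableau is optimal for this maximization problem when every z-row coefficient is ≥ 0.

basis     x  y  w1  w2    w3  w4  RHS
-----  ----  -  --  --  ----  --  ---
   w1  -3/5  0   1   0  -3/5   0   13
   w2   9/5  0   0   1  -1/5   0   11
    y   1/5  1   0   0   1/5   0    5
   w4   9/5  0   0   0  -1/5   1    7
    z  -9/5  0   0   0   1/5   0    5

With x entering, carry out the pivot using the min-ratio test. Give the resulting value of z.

Ratio test on column x — row 1: entry -3/5 ≤ 0; row 2: 11/(9/5) = 55/9; row 3: 5/(1/5) = 25; row 4: 7/(9/5) = 35/9. Minimum is 35/9 at row 4 (w4 leaves); pivot element 9/5.
Pivot on row 4; the z-row RHS becomes 5 − (-9/5)·(35/9) = 12.

12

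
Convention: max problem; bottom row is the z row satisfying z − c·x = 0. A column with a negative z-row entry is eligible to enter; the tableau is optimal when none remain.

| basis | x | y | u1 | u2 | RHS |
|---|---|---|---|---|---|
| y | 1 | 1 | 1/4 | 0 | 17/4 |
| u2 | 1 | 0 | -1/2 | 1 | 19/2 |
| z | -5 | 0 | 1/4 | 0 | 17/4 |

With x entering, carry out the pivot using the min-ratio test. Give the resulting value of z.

Ratio test on column x — row 1: (17/4)/1 = 17/4; row 2: (19/2)/1 = 19/2. Minimum is 17/4 at row 1 (y leaves); pivot element 1.
Pivot on row 1; the z-row RHS becomes 17/4 − (-5)·(17/4) = 51/2.

51/2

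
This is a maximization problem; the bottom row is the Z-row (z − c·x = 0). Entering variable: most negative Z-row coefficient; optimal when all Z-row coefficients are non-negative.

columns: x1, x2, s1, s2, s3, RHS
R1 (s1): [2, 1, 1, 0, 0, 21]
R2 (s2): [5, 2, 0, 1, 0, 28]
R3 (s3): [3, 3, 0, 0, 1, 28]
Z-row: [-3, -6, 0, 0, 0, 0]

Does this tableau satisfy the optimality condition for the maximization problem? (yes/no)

The Z-row has a negative entry -6 in column x2, so it is not optimal.

no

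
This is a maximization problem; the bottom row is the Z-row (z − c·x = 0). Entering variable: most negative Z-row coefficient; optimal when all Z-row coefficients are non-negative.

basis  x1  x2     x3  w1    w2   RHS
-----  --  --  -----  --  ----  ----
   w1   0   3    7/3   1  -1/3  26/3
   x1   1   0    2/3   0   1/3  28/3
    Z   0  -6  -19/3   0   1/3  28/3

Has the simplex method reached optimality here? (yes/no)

no

The Z-row has a negative entry -19/3 in column x3, so it is not optimal.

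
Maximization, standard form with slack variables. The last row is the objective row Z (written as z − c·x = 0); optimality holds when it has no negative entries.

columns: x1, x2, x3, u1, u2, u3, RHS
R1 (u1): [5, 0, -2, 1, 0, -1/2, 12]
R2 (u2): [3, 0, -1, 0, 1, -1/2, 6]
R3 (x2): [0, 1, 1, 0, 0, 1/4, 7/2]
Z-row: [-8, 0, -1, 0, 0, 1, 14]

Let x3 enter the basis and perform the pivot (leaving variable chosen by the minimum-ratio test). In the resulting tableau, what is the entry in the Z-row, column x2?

1

Ratio test on column x3 — row 1: entry -2 ≤ 0; row 2: entry -1 ≤ 0; row 3: (7/2)/1 = 7/2. Minimum is 7/2 at row 3 (x2 leaves); pivot element 1.
Divide row 3 by 1; eliminate column x3 from the other rows.
Z-row update in column x2: 0 − (-1)·1 = 1.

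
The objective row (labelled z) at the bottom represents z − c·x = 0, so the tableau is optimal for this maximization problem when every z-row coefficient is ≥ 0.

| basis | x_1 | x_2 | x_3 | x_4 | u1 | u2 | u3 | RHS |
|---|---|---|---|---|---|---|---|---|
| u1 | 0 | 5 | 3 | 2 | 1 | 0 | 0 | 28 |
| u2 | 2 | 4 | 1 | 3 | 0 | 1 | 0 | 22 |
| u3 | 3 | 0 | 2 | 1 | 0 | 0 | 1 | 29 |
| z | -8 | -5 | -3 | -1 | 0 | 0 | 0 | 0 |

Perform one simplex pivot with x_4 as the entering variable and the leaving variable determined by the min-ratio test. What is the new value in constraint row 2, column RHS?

Ratio test on column x_4 — row 1: 28/2 = 14; row 2: 22/3 = 22/3; row 3: 29/1 = 29. Minimum is 22/3 at row 2 (u2 leaves); pivot element 3.
Divide row 2 by 3; eliminate column x_4 from the other rows.
In the new row 2, the RHS entry is the old entry divided by the pivot: 22/3 = 22/3.

22/3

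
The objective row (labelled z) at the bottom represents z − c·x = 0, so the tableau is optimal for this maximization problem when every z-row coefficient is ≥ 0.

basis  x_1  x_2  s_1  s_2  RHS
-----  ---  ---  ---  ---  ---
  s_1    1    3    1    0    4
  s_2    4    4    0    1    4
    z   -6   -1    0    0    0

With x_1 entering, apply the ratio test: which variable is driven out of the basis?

s_2

Column x_1 entries and ratios — s_1: 4/1 = 4; s_2: 4/4 = 1.
Smallest ratio is 1 in the row of s_2, so s_2 leaves.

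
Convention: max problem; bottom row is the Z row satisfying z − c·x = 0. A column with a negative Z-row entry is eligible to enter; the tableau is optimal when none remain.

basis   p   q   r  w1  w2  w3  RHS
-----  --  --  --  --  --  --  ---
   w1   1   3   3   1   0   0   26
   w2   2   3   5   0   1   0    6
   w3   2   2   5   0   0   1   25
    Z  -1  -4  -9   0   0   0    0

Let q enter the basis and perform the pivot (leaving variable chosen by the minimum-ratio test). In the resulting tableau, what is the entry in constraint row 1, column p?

Ratio test on column q — row 1: 26/3 = 26/3; row 2: 6/3 = 2; row 3: 25/2 = 25/2. Minimum is 2 at row 2 (w2 leaves); pivot element 3.
Divide row 2 by 3; eliminate column q from the other rows.
Row 1 update in column p: 1 − 3·(2/3) = -1.

-1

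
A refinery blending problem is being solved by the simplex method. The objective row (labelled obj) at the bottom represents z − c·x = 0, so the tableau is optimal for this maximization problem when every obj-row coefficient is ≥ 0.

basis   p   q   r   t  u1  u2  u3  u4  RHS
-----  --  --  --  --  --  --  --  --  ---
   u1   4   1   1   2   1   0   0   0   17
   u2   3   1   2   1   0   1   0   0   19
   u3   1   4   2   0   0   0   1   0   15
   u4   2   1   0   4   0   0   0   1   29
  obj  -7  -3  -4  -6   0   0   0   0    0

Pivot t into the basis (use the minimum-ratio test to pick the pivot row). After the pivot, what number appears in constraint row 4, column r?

0

Ratio test on column t — row 1: 17/2 = 17/2; row 2: 19/1 = 19; row 3: entry 0 ≤ 0; row 4: 29/4 = 29/4. Minimum is 29/4 at row 4 (u4 leaves); pivot element 4.
Divide row 4 by 4; eliminate column t from the other rows.
In the new row 4, the r entry is the old entry divided by the pivot: 0/4 = 0.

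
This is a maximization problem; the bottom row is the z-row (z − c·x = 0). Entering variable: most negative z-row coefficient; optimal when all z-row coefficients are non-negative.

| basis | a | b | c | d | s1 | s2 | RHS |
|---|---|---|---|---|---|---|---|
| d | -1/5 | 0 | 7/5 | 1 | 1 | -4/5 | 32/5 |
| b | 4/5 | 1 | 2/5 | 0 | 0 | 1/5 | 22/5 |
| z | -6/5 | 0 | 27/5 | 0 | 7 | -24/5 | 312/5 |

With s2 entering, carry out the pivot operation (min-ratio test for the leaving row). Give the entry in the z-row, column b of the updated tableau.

24

Ratio test on column s2 — row 1: entry -4/5 ≤ 0; row 2: (22/5)/(1/5) = 22. Minimum is 22 at row 2 (b leaves); pivot element 1/5.
Divide row 2 by 1/5; eliminate column s2 from the other rows.
z-row update in column b: 0 − (-24/5)·5 = 24.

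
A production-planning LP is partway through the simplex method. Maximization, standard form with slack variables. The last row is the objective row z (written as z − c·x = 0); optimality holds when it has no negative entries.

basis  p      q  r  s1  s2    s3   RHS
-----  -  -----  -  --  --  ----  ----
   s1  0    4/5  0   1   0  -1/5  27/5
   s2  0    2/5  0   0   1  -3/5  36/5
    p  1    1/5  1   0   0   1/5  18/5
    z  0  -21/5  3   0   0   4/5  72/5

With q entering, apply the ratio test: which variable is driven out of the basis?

s1

Column q entries and ratios — s1: (27/5)/(4/5) = 27/4; s2: (36/5)/(2/5) = 18; p: (18/5)/(1/5) = 18.
Smallest ratio is 27/4 in the row of s1, so s1 leaves.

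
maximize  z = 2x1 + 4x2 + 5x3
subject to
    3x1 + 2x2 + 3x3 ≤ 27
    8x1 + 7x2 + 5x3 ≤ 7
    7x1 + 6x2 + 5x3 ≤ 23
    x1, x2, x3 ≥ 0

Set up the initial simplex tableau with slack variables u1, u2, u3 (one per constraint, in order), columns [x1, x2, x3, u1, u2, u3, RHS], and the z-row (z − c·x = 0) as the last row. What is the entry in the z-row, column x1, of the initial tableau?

-2

The z-row carries the negated objective coefficients: the x1 entry is -2.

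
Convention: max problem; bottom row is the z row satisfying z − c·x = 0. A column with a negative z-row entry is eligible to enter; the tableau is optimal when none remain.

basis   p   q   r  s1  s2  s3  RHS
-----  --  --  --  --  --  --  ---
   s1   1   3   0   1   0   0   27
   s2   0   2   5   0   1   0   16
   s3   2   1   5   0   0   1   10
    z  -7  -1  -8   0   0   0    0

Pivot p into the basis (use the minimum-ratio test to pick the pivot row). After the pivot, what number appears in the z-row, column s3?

7/2

Ratio test on column p — row 1: 27/1 = 27; row 2: entry 0 ≤ 0; row 3: 10/2 = 5. Minimum is 5 at row 3 (s3 leaves); pivot element 2.
Divide row 3 by 2; eliminate column p from the other rows.
z-row update in column s3: 0 − (-7)·(1/2) = 7/2.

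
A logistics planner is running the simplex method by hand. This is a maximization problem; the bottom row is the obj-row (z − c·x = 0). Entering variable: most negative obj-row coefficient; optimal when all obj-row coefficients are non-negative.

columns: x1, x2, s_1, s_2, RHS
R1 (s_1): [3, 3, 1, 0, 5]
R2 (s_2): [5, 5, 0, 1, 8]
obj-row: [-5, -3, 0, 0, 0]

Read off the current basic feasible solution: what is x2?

0

x2 is not in the basis, so in the current basic feasible solution x2 = 0.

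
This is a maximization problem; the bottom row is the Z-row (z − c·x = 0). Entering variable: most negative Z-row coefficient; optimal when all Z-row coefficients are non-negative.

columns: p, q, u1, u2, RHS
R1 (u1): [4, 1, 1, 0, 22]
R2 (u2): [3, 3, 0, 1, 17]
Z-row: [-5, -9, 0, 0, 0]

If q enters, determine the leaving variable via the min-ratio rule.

u2

Column q entries and ratios — u1: 22/1 = 22; u2: 17/3 = 17/3.
Smallest ratio is 17/3 in the row of u2, so u2 leaves.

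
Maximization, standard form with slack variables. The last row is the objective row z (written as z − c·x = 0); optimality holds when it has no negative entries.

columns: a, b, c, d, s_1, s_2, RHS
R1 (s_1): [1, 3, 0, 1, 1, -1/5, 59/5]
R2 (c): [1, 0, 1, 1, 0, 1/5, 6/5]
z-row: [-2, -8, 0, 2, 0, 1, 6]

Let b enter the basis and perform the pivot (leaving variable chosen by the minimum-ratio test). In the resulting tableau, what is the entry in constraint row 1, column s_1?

Ratio test on column b — row 1: (59/5)/3 = 59/15; row 2: entry 0 ≤ 0. Minimum is 59/15 at row 1 (s_1 leaves); pivot element 3.
Divide row 1 by 3; eliminate column b from the other rows.
In the new row 1, the s_1 entry is the old entry divided by the pivot: 1/3 = 1/3.

1/3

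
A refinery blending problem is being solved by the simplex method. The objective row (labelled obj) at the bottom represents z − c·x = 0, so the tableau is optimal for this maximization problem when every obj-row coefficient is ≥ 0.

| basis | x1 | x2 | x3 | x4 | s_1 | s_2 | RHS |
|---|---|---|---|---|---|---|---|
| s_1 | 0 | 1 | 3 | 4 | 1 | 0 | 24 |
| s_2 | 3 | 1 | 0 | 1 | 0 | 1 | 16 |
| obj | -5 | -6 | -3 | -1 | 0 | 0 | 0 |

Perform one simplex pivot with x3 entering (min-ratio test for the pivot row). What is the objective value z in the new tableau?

24

Ratio test on column x3 — row 1: 24/3 = 8; row 2: entry 0 ≤ 0. Minimum is 8 at row 1 (s_1 leaves); pivot element 3.
Pivot on row 1; the obj-row RHS becomes 0 − (-3)·8 = 24.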